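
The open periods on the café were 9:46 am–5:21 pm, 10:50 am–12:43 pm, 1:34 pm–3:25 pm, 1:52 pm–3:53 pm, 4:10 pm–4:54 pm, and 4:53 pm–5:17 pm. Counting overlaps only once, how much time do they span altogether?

7 h 35 min

Merged: 9:46 am–5:21 pm.
Length: 7 h 35 min.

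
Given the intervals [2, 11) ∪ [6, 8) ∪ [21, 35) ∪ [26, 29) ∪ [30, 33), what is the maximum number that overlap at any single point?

2

Sweep endpoints in order; track running count of active intervals.
Peak of 2 reached at 6.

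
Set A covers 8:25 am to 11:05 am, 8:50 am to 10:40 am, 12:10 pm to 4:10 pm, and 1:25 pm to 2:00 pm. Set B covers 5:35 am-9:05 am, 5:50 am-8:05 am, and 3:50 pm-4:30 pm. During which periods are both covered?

A, merged: 8:25 am–11:05 am, 12:10 pm–4:10 pm.
B, merged: 5:35 am–9:05 am, 3:50 pm–4:30 pm.
8:25 am–11:05 am ∩ B → 8:25 am–9:05 am.
12:10 pm–4:10 pm ∩ B → 3:50 pm–4:10 pm.

8:25 am–9:05 am, 3:50 pm–4:10 pm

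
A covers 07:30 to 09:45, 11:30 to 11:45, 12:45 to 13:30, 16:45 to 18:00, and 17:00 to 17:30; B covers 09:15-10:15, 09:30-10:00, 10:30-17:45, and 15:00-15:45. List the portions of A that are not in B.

07:30–09:15, 17:45–18:00

Merge the first list: 07:30–09:45, 11:30–11:45, 12:45–13:30, 16:45–18:00.
Merge the second list: 09:15–10:15, 10:30–17:45.
07:30–09:45 minus B → 07:30–09:15.
11:30–11:45: fully covered by B → removed.
12:45–13:30: fully covered by B → removed.
16:45–18:00 minus B → 17:45–18:00.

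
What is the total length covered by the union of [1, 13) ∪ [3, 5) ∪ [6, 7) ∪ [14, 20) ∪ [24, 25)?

19

Merged: [1, 13), [14, 20), [24, 25).
Lengths: 12 + 6 + 1 = 19.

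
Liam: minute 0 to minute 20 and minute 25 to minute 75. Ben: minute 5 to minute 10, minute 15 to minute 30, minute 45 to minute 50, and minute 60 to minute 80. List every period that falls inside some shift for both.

minute 0 to minute 20 overlaps B on minute 5 to minute 10, minute 15 to minute 20.
minute 25 to minute 75 overlaps B on minute 25 to minute 30, minute 45 to minute 50, minute 60 to minute 75.

minute 5 to minute 10, minute 15 to minute 20, minute 25 to minute 30, minute 45 to minute 50, minute 60 to minute 75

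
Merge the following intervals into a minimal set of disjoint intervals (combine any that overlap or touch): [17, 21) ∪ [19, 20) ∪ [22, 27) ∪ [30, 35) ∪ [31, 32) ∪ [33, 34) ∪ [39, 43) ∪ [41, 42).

[17, 21) ∪ [22, 27) ∪ [30, 35) ∪ [39, 43)

[19, 20) overlaps/touches [17, 21) → extend to [17, 21).
[22, 27) is disjoint → start new block.
[30, 35) is disjoint → start new block.
[31, 32) overlaps/touches [30, 35) → extend to [30, 35).
[33, 34) overlaps/touches [30, 35) → extend to [30, 35).
[39, 43) is disjoint → start new block.
[41, 42) overlaps/touches [39, 43) → extend to [39, 43).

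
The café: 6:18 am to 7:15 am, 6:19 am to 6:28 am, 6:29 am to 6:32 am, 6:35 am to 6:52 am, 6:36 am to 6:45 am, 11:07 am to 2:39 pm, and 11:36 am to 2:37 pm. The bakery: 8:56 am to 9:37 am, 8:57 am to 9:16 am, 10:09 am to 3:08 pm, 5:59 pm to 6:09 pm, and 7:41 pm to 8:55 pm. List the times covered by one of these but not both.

Merge the first list: 6:18 am–7:15 am, 11:07 am–2:39 pm.
Merge the second list: 8:56 am–9:37 am, 10:09 am–3:08 pm, 5:59 pm–6:09 pm, 7:41 pm–8:55 pm.
A but not B: 6:18 am–7:15 am.
B but not A: 8:56 am–9:37 am, 10:09 am–11:07 am, 2:39 pm–3:08 pm, 5:59 pm–6:09 pm, 7:41 pm–8:55 pm.
Combining gives A △ B.

6:18 am–7:15 am, 8:56 am–9:37 am, 10:09 am–11:07 am, 2:39 pm–3:08 pm, 5:59 pm–6:09 pm, 7:41 pm–8:55 pm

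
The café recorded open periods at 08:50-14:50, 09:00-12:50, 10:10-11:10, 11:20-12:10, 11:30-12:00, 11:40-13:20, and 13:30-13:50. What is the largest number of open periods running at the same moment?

5

Walk the sorted start/end points keeping a running depth.
The depth first hits 5 at 11:40.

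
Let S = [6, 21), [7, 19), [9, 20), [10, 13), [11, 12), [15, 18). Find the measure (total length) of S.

Merged: [6, 21).
Length: 15.

15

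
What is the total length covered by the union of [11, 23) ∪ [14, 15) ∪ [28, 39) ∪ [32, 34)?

23

Merged: [11, 23), [28, 39).
Lengths: 12 + 11 = 23.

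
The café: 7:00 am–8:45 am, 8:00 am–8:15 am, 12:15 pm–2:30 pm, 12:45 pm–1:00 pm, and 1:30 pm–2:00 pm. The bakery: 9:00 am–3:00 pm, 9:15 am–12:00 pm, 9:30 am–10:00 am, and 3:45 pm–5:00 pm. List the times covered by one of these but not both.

7:00 am-8:45 am, 9:00 am-12:15 pm, 2:30 pm-3:00 pm, 3:45 pm-5:00 pm

First set merges to 7:00 am-8:45 am, 12:15 pm-2:30 pm.
Second set merges to 9:00 am-3:00 pm, 3:45 pm-5:00 pm.
Only in the first: 7:00 am-8:45 am.
Only in the second: 9:00 am-12:15 pm, 2:30 pm-3:00 pm, 3:45 pm-5:00 pm.
Together these are the periods covered by exactly one.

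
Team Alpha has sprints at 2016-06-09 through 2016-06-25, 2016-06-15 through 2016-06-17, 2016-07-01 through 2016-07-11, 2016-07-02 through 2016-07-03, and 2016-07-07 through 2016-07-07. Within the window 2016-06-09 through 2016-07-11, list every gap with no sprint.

2016-06-26 through 2016-06-30

Covered (merged): 2016-06-09 through 2016-06-25, 2016-07-01 through 2016-07-11.
Uncovered inside 2016-06-09 through 2016-07-11: 2016-06-26 through 2016-06-30.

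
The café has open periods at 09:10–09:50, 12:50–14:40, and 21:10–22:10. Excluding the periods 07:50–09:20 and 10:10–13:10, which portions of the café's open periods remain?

09:10–09:50 with B removed leaves 09:20–09:50.
12:50–14:40 with B removed leaves 13:10–14:40.
21:10–22:10 is untouched.

09:20–09:50, 13:10–14:40, 21:10–22:10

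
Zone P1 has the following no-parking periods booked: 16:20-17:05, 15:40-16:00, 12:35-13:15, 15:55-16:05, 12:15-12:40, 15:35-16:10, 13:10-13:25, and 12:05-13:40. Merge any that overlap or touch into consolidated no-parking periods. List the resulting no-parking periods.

Sort by start: 12:05–13:40, 12:15–12:40, 12:35–13:15, 13:10–13:25, 15:35–16:10, 15:40–16:00, 15:55–16:05, 16:20–17:05.
12:15–12:40 overlaps/touches 12:05–13:40 → extend to 12:05–13:40.
12:35–13:15 overlaps/touches 12:05–13:40 → extend to 12:05–13:40.
13:10–13:25 overlaps/touches 12:05–13:40 → extend to 12:05–13:40.
15:35–16:10 is disjoint → start new block.
15:40–16:00 overlaps/touches 15:35–16:10 → extend to 15:35–16:10.
15:55–16:05 overlaps/touches 15:35–16:10 → extend to 15:35–16:10.
16:20–17:05 is disjoint → start new block.

12:05–13:40, 15:35–16:10, 16:20–17:05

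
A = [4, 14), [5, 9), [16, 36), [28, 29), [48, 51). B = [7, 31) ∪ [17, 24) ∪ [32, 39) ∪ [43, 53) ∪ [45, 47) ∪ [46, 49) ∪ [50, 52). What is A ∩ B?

A, merged: [4, 14), [16, 36), [48, 51).
B, merged: [7, 31), [32, 39), [43, 53).
[4, 14) meets the second set on [7, 14).
[16, 36) meets the second set on [16, 31), [32, 36).
[48, 51) meets the second set on [48, 51).

[7, 14) ∪ [16, 31) ∪ [32, 36) ∪ [48, 51)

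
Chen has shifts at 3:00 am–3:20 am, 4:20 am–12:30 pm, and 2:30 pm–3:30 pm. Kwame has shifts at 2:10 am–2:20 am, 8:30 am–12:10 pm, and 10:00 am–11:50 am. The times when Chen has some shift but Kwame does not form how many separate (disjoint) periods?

4

Second set merges to 2:10 am–2:20 am, 8:30 am–12:10 pm.
A \ B = 3:00 am–3:20 am, 4:20 am–8:30 am, 12:10 pm–12:30 pm, 2:30 pm–3:30 pm.
That is 4 disjoint pieces.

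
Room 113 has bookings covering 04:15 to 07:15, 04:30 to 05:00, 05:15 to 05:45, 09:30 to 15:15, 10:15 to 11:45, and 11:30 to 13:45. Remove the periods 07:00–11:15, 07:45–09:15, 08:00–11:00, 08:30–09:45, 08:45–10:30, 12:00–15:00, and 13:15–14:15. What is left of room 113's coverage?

A, merged: 04:15–07:15, 09:30–15:15.
B, merged: 07:00–11:15, 12:00–15:00.
04:15–07:15 \ B = 04:15–07:00.
09:30–15:15 \ B = 11:15–12:00, 15:00–15:15.

04:15–07:00, 11:15–12:00, 15:00–15:15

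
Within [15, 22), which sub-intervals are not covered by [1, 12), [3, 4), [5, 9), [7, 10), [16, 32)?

[15, 16)

Covered (merged): [1, 12), [16, 32).
Gaps within [15, 22): [15, 16).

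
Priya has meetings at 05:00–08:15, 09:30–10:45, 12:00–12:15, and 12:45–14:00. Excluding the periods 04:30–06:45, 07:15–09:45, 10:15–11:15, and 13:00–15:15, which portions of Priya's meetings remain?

05:00-08:15 with B removed leaves 06:45-07:15.
09:30-10:45 with B removed leaves 09:45-10:15.
12:00-12:15 is untouched.
12:45-14:00 with B removed leaves 12:45-13:00.

06:45-07:15, 09:45-10:15, 12:00-12:15, 12:45-13:00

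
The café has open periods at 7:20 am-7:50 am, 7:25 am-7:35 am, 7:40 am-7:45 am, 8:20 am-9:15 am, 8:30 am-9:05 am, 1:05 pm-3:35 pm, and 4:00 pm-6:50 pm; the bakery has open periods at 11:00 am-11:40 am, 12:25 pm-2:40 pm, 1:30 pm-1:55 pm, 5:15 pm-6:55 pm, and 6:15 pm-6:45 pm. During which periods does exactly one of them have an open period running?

7:20 am–7:50 am, 8:20 am–9:15 am, 11:00 am–11:40 am, 12:25 pm–1:05 pm, 2:40 pm–3:35 pm, 4:00 pm–5:15 pm, 6:50 pm–6:55 pm

First set merges to 7:20 am–7:50 am, 8:20 am–9:15 am, 1:05 pm–3:35 pm, 4:00 pm–6:50 pm.
Second set merges to 11:00 am–11:40 am, 12:25 pm–2:40 pm, 5:15 pm–6:55 pm.
A \ B = 7:20 am–7:50 am, 8:20 am–9:15 am, 2:40 pm–3:35 pm, 4:00 pm–5:15 pm.
B \ A = 11:00 am–11:40 am, 12:25 pm–1:05 pm, 6:50 pm–6:55 pm.
Union of the two gives the symmetric difference.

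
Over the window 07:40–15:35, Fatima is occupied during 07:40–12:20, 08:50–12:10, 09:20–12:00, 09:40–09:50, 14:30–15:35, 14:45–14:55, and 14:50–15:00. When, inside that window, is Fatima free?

12:20-14:30

After merging, the occupied span is 07:40-12:20, 14:30-15:35.
Gaps within 07:40-15:35: 12:20-14:30.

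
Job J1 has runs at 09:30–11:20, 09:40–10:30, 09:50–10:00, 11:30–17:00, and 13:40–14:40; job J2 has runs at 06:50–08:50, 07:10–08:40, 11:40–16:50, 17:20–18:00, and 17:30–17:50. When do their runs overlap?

11:40–16:50

A, merged: 09:30–11:20, 11:30–17:00.
B, merged: 06:50–08:50, 11:40–16:50, 17:20–18:00.
09:30–11:20 meets no B interval.
11:30–17:00 ∩ B → 11:40–16:50.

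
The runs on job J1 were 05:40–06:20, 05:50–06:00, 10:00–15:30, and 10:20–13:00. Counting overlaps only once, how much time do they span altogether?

6 h 10 min

Merged: 05:40-06:20, 10:00-15:30.
Lengths: 40 min + 5 h 30 min = 6 h 10 min.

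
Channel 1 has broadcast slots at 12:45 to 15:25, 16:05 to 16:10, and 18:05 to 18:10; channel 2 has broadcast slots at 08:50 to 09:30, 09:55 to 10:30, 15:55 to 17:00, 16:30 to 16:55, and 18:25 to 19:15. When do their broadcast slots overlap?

B, merged: 08:50–09:30, 09:55–10:30, 15:55–17:00, 18:25–19:15.
12:45–15:25 falls entirely outside B.
16:05–16:10 overlaps B on 16:05–16:10.
18:05–18:10 falls entirely outside B.

16:05–16:10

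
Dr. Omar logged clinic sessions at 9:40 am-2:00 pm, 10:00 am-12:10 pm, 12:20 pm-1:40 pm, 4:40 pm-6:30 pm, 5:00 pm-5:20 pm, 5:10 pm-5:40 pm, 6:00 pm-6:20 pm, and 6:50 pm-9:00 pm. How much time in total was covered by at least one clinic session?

8 h 20 min

Merged: 9:40 am-2:00 pm, 4:40 pm-6:30 pm, 6:50 pm-9:00 pm.
Lengths: 4 h 20 min + 1 h 50 min + 2 h 10 min = 8 h 20 min.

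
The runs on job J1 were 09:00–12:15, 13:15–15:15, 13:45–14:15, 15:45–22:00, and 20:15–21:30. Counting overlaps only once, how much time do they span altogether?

Merged: 09:00-12:15, 13:15-15:15, 15:45-22:00.
Lengths: 3 h 15 min + 2 h + 6 h 15 min = 11 h 30 min.

11 h 30 min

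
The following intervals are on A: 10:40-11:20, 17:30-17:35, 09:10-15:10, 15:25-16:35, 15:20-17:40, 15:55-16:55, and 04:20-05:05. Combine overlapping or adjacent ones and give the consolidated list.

Sort by start: 04:20–05:05, 09:10–15:10, 10:40–11:20, 15:20–17:40, 15:25–16:35, 15:55–16:55, 17:30–17:35.
09:10–15:10 is disjoint → start new block.
10:40–11:20 overlaps/touches 09:10–15:10 → extend to 09:10–15:10.
15:20–17:40 is disjoint → start new block.
15:25–16:35 overlaps/touches 15:20–17:40 → extend to 15:20–17:40.
15:55–16:55 overlaps/touches 15:20–17:40 → extend to 15:20–17:40.
17:30–17:35 overlaps/touches 15:20–17:40 → extend to 15:20–17:40.

04:20–05:05, 09:10–15:10, 15:20–17:40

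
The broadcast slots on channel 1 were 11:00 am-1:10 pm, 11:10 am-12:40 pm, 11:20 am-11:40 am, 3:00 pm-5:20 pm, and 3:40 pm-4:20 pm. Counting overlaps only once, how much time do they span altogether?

Merged: 11:00 am–1:10 pm, 3:00 pm–5:20 pm.
Lengths: 2 h 10 min + 2 h 20 min = 4 h 30 min.

4 h 30 min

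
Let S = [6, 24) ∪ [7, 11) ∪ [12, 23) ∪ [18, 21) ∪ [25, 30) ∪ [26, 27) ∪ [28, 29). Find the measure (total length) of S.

Merged: [6, 24), [25, 30).
Lengths: 18 + 5 = 23.

23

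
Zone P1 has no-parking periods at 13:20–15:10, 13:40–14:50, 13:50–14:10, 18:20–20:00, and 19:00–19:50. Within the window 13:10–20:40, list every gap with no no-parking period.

The merged coverage is 13:20–15:10, 18:20–20:00.
Uncovered inside 13:10–20:40: 13:10–13:20, 15:10–18:20, 20:00–20:40.

13:10–13:20, 15:10–18:20, 20:00–20:40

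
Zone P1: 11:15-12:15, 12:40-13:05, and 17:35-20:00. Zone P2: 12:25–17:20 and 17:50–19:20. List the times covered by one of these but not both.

Only in the first: 11:15-12:15, 17:35-17:50, 19:20-20:00.
Only in the second: 12:25-12:40, 13:05-17:20.
Together these are the periods covered by exactly one.

11:15-12:15, 12:25-12:40, 13:05-17:20, 17:35-17:50, 19:20-20:00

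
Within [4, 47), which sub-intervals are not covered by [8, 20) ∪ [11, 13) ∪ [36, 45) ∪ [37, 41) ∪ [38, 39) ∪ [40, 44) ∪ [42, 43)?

[4, 8) ∪ [20, 36) ∪ [45, 47)

After merging, the occupied span is [8, 20), [36, 45).
Gaps within [4, 47): [4, 8), [20, 36), [45, 47).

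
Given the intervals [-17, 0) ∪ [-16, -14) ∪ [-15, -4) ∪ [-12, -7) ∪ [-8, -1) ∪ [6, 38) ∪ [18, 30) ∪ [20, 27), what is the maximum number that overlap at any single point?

At -8, 4 of the intervals are simultaneously active.
No point has more.

4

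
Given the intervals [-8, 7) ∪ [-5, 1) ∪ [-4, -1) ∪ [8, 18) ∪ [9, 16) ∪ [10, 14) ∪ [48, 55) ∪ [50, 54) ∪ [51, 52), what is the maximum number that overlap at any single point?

3

Walk the sorted start/end points keeping a running depth.
The depth first hits 3 at -4.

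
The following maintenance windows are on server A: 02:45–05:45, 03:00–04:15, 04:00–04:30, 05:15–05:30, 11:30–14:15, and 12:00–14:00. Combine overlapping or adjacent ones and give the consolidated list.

02:45–05:45, 11:30–14:15

03:00–04:15 overlaps/touches 02:45–05:45 → extend to 02:45–05:45.
04:00–04:30 overlaps/touches 02:45–05:45 → extend to 02:45–05:45.
05:15–05:30 overlaps/touches 02:45–05:45 → extend to 02:45–05:45.
11:30–14:15 is disjoint → start new block.
12:00–14:00 overlaps/touches 11:30–14:15 → extend to 11:30–14:15.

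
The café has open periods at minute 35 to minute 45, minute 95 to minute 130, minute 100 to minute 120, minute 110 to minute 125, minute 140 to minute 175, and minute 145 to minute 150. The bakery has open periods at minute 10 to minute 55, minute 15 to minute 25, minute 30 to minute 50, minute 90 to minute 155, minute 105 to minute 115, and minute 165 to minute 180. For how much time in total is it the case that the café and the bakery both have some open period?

A, merged: minute 35 to minute 45, minute 95 to minute 130, minute 140 to minute 175.
B, merged: minute 10 to minute 55, minute 90 to minute 155, minute 165 to minute 180.
A ∩ B = minute 35 to minute 45, minute 95 to minute 130, minute 140 to minute 155, minute 165 to minute 175.
Total: 10 minutes + 35 minutes + 15 minutes + 10 minutes = 70 minutes.

70 minutes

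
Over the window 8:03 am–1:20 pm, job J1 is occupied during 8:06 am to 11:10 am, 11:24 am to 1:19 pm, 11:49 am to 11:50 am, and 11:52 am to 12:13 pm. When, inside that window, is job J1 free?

8:03 am–8:06 am, 11:10 am–11:24 am, 1:19 pm–1:20 pm

Covered (merged): 8:06 am–11:10 am, 11:24 am–1:19 pm.
Complement within 8:03 am–1:20 pm: 8:03 am–8:06 am, 11:10 am–11:24 am, 1:19 pm–1:20 pm.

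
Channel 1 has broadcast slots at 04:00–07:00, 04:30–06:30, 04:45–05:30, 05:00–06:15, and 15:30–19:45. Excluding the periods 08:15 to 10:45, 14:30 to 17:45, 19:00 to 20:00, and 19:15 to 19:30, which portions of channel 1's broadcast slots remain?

04:00–07:00, 17:45–19:00

Merge the first list: 04:00–07:00, 15:30–19:45.
Merge the second list: 08:15–10:45, 14:30–17:45, 19:00–20:00.
04:00–07:00: nothing removed.
15:30–19:45 \ B = 17:45–19:00.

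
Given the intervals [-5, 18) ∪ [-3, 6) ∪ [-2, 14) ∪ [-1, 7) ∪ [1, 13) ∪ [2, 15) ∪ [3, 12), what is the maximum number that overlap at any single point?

At 3, 7 of the intervals are simultaneously active.
No point has more.

7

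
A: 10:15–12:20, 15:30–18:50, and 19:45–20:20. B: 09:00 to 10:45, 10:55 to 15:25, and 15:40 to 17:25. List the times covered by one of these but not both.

A but not B: 10:45-10:55, 15:30-15:40, 17:25-18:50, 19:45-20:20.
B but not A: 09:00-10:15, 12:20-15:25.
Combining gives A △ B.

09:00-10:15, 10:45-10:55, 12:20-15:25, 15:30-15:40, 17:25-18:50, 19:45-20:20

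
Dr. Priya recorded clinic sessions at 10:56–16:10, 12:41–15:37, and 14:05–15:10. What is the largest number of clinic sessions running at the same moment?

3

At 14:05, 3 of the intervals are simultaneously active.
No point has more.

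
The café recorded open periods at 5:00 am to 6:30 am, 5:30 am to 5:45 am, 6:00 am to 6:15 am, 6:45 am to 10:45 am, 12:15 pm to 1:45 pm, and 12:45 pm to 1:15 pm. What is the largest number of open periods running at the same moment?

2

At 5:30 am, 2 of the intervals are simultaneously active.
No point has more.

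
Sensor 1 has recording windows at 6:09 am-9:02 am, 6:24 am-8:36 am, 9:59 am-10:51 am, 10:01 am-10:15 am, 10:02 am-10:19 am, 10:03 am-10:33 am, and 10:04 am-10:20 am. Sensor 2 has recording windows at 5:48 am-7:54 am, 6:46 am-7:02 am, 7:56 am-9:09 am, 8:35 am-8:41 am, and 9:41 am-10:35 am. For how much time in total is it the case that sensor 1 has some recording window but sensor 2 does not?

18 min

A, merged: 6:09 am-9:02 am, 9:59 am-10:51 am.
B, merged: 5:48 am-7:54 am, 7:56 am-9:09 am, 9:41 am-10:35 am.
A \ B = 7:54 am-7:56 am, 10:35 am-10:51 am.
Total: 2 min + 16 min = 18 min.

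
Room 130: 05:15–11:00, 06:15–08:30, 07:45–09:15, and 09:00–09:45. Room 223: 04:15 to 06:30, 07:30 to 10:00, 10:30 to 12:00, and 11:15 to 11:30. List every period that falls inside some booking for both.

Merge the first list: 05:15–11:00.
Merge the second list: 04:15–06:30, 07:30–10:00, 10:30–12:00.
05:15–11:00 meets the second set on 05:15–06:30, 07:30–10:00, 10:30–11:00.

05:15–06:30, 07:30–10:00, 10:30–11:00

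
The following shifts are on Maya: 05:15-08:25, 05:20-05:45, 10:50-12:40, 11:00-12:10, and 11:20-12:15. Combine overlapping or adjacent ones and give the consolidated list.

05:20–05:45 overlaps/touches 05:15–08:25 → extend to 05:15–08:25.
10:50–12:40 is disjoint → start new block.
11:00–12:10 overlaps/touches 10:50–12:40 → extend to 10:50–12:40.
11:20–12:15 overlaps/touches 10:50–12:40 → extend to 10:50–12:40.

05:15–08:25, 10:50–12:40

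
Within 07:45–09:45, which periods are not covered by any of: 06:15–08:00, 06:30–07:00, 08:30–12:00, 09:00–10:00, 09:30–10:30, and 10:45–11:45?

The merged coverage is 06:15–08:00, 08:30–12:00.
Uncovered inside 07:45–09:45: 08:00–08:30.

08:00–08:30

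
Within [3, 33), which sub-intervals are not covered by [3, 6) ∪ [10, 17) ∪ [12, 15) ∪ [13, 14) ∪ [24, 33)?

After merging, the occupied span is [3, 6), [10, 17), [24, 33).
Gaps within [3, 33): [6, 10), [17, 24).

[6, 10) ∪ [17, 24)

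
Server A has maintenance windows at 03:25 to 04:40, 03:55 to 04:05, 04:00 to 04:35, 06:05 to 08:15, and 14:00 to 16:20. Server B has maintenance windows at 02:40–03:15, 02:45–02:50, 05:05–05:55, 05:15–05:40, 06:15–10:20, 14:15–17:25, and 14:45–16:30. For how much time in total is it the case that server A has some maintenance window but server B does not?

Merge the first list: 03:25–04:40, 06:05–08:15, 14:00–16:20.
Merge the second list: 02:40–03:15, 05:05–05:55, 06:15–10:20, 14:15–17:25.
A \ B = 03:25–04:40, 06:05–06:15, 14:00–14:15.
Total: 1 h 15 min + 10 min + 15 min = 1 h 40 min.

1 h 40 min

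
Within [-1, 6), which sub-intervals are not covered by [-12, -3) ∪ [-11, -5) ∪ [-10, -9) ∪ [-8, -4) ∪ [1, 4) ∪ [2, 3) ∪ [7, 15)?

[-1, 1) ∪ [4, 6)

Covered (merged): [-12, -3), [1, 4), [7, 15).
Gaps within [-1, 6): [-1, 1), [4, 6).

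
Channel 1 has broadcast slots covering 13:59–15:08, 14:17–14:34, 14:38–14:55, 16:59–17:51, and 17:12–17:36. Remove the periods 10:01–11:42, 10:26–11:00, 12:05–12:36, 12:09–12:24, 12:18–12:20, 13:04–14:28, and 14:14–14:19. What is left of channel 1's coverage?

14:28–15:08, 16:59–17:51

A, merged: 13:59–15:08, 16:59–17:51.
B, merged: 10:01–11:42, 12:05–12:36, 13:04–14:28.
13:59–15:08 \ B = 14:28–15:08.
16:59–17:51: nothing removed.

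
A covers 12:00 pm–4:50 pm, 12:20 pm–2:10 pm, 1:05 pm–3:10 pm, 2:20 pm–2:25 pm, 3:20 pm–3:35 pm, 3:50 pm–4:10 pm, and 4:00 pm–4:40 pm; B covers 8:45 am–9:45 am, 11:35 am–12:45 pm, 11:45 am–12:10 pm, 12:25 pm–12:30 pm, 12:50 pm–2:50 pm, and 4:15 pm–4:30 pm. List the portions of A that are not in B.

Merge the first list: 12:00 pm–4:50 pm.
Merge the second list: 8:45 am–9:45 am, 11:35 am–12:45 pm, 12:50 pm–2:50 pm, 4:15 pm–4:30 pm.
12:00 pm–4:50 pm with B removed leaves 12:45 pm–12:50 pm, 2:50 pm–4:15 pm, 4:30 pm–4:50 pm.

12:45 pm–12:50 pm, 2:50 pm–4:15 pm, 4:30 pm–4:50 pm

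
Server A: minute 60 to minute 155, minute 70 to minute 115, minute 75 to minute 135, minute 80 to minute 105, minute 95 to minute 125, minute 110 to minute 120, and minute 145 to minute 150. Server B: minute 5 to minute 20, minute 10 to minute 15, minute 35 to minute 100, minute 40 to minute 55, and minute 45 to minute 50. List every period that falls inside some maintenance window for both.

minute 60 to minute 100

Merge the first list: minute 60 to minute 155.
Merge the second list: minute 5 to minute 20, minute 35 to minute 100.
minute 60 to minute 155 ∩ B → minute 60 to minute 100.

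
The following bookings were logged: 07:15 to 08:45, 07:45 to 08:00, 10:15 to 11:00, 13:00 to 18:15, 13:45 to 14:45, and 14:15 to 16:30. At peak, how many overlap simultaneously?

3

At 14:15, 3 of the intervals are simultaneously active.
No point has more.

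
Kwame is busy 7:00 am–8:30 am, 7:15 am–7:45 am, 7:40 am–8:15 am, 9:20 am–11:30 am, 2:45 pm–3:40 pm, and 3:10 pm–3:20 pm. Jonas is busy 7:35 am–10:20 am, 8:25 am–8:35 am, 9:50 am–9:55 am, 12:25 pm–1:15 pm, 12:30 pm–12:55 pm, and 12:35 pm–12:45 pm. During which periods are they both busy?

First set merges to 7:00 am–8:30 am, 9:20 am–11:30 am, 2:45 pm–3:40 pm.
Second set merges to 7:35 am–10:20 am, 12:25 pm–1:15 pm.
7:00 am–8:30 am ∩ B → 7:35 am–8:30 am.
9:20 am–11:30 am ∩ B → 9:20 am–10:20 am.
2:45 pm–3:40 pm meets no B interval.

7:35 am–8:30 am, 9:20 am–10:20 am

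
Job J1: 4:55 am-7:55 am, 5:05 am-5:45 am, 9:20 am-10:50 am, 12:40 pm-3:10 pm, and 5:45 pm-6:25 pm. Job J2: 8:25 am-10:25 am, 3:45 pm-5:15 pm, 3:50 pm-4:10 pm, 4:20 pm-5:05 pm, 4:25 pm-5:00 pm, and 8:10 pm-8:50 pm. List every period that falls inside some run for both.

9:20 am–10:25 am

Merge the first list: 4:55 am–7:55 am, 9:20 am–10:50 am, 12:40 pm–3:10 pm, 5:45 pm–6:25 pm.
Merge the second list: 8:25 am–10:25 am, 3:45 pm–5:15 pm, 8:10 pm–8:50 pm.
4:55 am–7:55 am: no overlap with the second set.
9:20 am–10:50 am meets the second set on 9:20 am–10:25 am.
12:40 pm–3:10 pm: no overlap with the second set.
5:45 pm–6:25 pm: no overlap with the second set.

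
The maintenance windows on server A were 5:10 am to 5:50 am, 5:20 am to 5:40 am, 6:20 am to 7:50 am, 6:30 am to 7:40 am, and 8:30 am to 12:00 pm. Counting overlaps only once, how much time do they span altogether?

Merged: 5:10 am-5:50 am, 6:20 am-7:50 am, 8:30 am-12:00 pm.
Lengths: 40 min + 1 h 30 min + 3 h 30 min = 5 h 40 min.

5 h 40 min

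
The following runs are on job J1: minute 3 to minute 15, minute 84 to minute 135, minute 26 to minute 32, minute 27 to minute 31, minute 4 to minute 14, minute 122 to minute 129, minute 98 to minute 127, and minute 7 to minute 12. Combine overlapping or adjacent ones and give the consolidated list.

minute 3 to minute 15, minute 26 to minute 32, minute 84 to minute 135

Sort by start: minute 3 to minute 15, minute 4 to minute 14, minute 7 to minute 12, minute 26 to minute 32, minute 27 to minute 31, minute 84 to minute 135, minute 98 to minute 127, minute 122 to minute 129.
minute 4 to minute 14 overlaps/touches minute 3 to minute 15 → extend to minute 3 to minute 15.
minute 7 to minute 12 overlaps/touches minute 3 to minute 15 → extend to minute 3 to minute 15.
minute 26 to minute 32 is disjoint → start new block.
minute 27 to minute 31 overlaps/touches minute 26 to minute 32 → extend to minute 26 to minute 32.
minute 84 to minute 135 is disjoint → start new block.
minute 98 to minute 127 overlaps/touches minute 84 to minute 135 → extend to minute 84 to minute 135.
minute 122 to minute 129 overlaps/touches minute 84 to minute 135 → extend to minute 84 to minute 135.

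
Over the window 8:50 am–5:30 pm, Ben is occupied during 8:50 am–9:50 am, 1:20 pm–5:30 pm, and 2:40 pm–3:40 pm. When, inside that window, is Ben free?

Covered (merged): 8:50 am-9:50 am, 1:20 pm-5:30 pm.
Gaps within 8:50 am-5:30 pm: 9:50 am-1:20 pm.

9:50 am-1:20 pm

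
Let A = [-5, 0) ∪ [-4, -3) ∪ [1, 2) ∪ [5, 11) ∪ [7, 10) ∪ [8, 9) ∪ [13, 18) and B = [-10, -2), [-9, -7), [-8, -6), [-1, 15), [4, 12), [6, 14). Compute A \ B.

[-2, -1) ∪ [15, 18)

A, merged: [-5, 0), [1, 2), [5, 11), [13, 18).
B, merged: [-10, -2), [-1, 15).
[-5, 0) minus B → [-2, -1).
[1, 2): fully covered by B → removed.
[5, 11): fully covered by B → removed.
[13, 18) minus B → [15, 18).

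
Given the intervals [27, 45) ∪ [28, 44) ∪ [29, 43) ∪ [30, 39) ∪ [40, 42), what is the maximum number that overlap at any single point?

4

Sweep endpoints in order; track running count of active intervals.
Peak of 4 reached at 30.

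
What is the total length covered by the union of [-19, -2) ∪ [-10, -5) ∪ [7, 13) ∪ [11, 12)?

Merged: [-19, -2), [7, 13).
Lengths: 17 + 6 = 23.

23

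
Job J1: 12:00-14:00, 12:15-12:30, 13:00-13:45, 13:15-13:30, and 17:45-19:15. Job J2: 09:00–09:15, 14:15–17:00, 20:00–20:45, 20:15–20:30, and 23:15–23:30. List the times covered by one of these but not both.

Merge the first list: 12:00–14:00, 17:45–19:15.
Merge the second list: 09:00–09:15, 14:15–17:00, 20:00–20:45, 23:15–23:30.
A but not B: 12:00–14:00, 17:45–19:15.
B but not A: 09:00–09:15, 14:15–17:00, 20:00–20:45, 23:15–23:30.
Combining gives A △ B.

09:00–09:15, 12:00–14:00, 14:15–17:00, 17:45–19:15, 20:00–20:45, 23:15–23:30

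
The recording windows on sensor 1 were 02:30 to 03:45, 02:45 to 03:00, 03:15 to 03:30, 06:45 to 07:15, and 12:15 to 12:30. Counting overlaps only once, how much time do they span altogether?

2 h

Merged: 02:30–03:45, 06:45–07:15, 12:15–12:30.
Lengths: 1 h 15 min + 30 min + 15 min = 2 h.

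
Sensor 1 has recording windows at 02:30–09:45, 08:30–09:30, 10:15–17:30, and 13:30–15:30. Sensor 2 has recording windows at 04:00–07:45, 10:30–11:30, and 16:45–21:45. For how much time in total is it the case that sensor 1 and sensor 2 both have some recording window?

5 h 30 min

First set merges to 02:30–09:45, 10:15–17:30.
A ∩ B = 04:00–07:45, 10:30–11:30, 16:45–17:30.
Total: 3 h 45 min + 1 h + 45 min = 5 h 30 min.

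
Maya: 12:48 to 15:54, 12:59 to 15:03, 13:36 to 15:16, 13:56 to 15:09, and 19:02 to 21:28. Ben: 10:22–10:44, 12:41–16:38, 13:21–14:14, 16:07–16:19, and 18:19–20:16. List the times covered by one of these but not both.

A, merged: 12:48–15:54, 19:02–21:28.
B, merged: 10:22–10:44, 12:41–16:38, 18:19–20:16.
A \ B = 20:16–21:28.
B \ A = 10:22–10:44, 12:41–12:48, 15:54–16:38, 18:19–19:02.
Union of the two gives the symmetric difference.

10:22–10:44, 12:41–12:48, 15:54–16:38, 18:19–19:02, 20:16–21:28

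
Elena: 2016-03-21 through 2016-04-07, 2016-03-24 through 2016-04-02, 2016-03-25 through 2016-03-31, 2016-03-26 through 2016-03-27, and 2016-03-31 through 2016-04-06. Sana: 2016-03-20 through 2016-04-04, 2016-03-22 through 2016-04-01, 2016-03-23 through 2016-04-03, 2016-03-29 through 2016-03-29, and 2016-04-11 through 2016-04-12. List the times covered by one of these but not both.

2016-03-20 through 2016-03-20, 2016-04-05 through 2016-04-07, 2016-04-11 through 2016-04-12

Merge the first list: 2016-03-21 through 2016-04-07.
Merge the second list: 2016-03-20 through 2016-04-04, 2016-04-11 through 2016-04-12.
Only in the first: 2016-04-05 through 2016-04-07.
Only in the second: 2016-03-20 through 2016-03-20, 2016-04-11 through 2016-04-12.
Together these are the periods covered by exactly one.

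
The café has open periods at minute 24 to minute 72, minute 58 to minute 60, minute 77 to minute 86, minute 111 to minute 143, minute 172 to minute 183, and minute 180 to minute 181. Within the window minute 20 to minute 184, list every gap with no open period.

The merged coverage is minute 24 to minute 72, minute 77 to minute 86, minute 111 to minute 143, minute 172 to minute 183.
Uncovered inside minute 20 to minute 184: minute 20 to minute 24, minute 72 to minute 77, minute 86 to minute 111, minute 143 to minute 172, minute 183 to minute 184.

minute 20 to minute 24, minute 72 to minute 77, minute 86 to minute 111, minute 143 to minute 172, minute 183 to minute 184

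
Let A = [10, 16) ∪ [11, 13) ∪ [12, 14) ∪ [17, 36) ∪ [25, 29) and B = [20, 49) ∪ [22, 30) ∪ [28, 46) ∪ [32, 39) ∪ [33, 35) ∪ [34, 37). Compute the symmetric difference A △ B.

A, merged: [10, 16), [17, 36).
B, merged: [20, 49).
A \ B = [10, 16), [17, 20).
B \ A = [36, 49).
Union of the two gives the symmetric difference.

[10, 16) ∪ [17, 20) ∪ [36, 49)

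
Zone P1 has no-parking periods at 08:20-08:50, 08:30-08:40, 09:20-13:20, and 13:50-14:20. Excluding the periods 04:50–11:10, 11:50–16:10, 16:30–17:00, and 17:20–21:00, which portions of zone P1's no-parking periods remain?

Merge the first list: 08:20–08:50, 09:20–13:20, 13:50–14:20.
08:20–08:50: fully covered by B → removed.
09:20–13:20 minus B → 11:10–11:50.
13:50–14:20: fully covered by B → removed.

11:10–11:50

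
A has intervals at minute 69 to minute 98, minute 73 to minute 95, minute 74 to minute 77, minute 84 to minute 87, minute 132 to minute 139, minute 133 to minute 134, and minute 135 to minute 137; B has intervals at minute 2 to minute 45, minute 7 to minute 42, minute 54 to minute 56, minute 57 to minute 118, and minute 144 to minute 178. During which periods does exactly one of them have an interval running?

minute 2 to minute 45, minute 54 to minute 56, minute 57 to minute 69, minute 98 to minute 118, minute 132 to minute 139, minute 144 to minute 178

First set merges to minute 69 to minute 98, minute 132 to minute 139.
Second set merges to minute 2 to minute 45, minute 54 to minute 56, minute 57 to minute 118, minute 144 to minute 178.
Only in the first: minute 132 to minute 139.
Only in the second: minute 2 to minute 45, minute 54 to minute 56, minute 57 to minute 69, minute 98 to minute 118, minute 144 to minute 178.
Together these are the periods covered by exactly one.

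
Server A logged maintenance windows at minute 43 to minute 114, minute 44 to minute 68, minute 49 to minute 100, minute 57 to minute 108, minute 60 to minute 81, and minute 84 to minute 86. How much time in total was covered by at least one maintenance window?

Merged: minute 43 to minute 114.
Length: 71 minutes.

71 minutes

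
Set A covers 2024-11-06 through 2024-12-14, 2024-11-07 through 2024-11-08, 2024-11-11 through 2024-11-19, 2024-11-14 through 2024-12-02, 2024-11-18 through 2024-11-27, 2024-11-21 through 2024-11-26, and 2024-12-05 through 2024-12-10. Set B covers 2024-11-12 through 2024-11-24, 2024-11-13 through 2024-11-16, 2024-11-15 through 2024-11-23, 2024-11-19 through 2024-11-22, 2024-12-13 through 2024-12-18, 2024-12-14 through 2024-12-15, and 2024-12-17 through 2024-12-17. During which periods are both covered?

2024-11-12 through 2024-11-24, 2024-12-13 through 2024-12-14

Merge the first list: 2024-11-06 through 2024-12-14.
Merge the second list: 2024-11-12 through 2024-11-24, 2024-12-13 through 2024-12-18.
2024-11-06 through 2024-12-14 meets the second set on 2024-11-12 through 2024-11-24, 2024-12-13 through 2024-12-14.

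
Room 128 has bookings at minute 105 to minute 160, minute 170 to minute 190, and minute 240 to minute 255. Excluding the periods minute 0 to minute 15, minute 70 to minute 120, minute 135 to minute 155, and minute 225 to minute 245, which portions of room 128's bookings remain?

minute 105 to minute 160 minus B → minute 120 to minute 135, minute 155 to minute 160.
minute 170 to minute 190: no B overlap → unchanged.
minute 240 to minute 255 minus B → minute 245 to minute 255.

minute 120 to minute 135, minute 155 to minute 160, minute 170 to minute 190, minute 245 to minute 255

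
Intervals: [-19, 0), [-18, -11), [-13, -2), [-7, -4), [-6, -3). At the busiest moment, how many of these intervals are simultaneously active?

4

Walk the sorted start/end points keeping a running depth.
The depth first hits 4 at -6.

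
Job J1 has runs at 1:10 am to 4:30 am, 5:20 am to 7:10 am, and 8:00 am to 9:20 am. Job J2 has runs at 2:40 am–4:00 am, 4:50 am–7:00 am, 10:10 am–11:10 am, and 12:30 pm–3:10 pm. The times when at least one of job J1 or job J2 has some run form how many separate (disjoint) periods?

5

A ∪ B = 1:10 am–4:30 am, 4:50 am–7:10 am, 8:00 am–9:20 am, 10:10 am–11:10 am, 12:30 pm–3:10 pm.
That is 5 disjoint pieces.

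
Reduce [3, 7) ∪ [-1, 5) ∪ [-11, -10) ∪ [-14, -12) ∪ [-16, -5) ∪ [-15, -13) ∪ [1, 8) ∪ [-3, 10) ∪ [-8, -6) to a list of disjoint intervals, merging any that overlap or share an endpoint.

Sort by start: [-16, -5), [-15, -13), [-14, -12), [-11, -10), [-8, -6), [-3, 10), [-1, 5), [1, 8), [3, 7).
[-15, -13) overlaps/touches [-16, -5) → extend to [-16, -5).
[-14, -12) overlaps/touches [-16, -5) → extend to [-16, -5).
[-11, -10) overlaps/touches [-16, -5) → extend to [-16, -5).
[-8, -6) overlaps/touches [-16, -5) → extend to [-16, -5).
[-3, 10) is disjoint → start new block.
[-1, 5) overlaps/touches [-3, 10) → extend to [-3, 10).
[1, 8) overlaps/touches [-3, 10) → extend to [-3, 10).
[3, 7) overlaps/touches [-3, 10) → extend to [-3, 10).

[-16, -5) ∪ [-3, 10)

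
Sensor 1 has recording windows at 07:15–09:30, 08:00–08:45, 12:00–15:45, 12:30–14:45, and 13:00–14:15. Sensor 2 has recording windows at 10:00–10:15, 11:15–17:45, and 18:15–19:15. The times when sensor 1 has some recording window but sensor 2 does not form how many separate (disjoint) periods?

1

A, merged: 07:15–09:30, 12:00–15:45.
A \ B = 07:15–09:30.
That is 1 disjoint piece.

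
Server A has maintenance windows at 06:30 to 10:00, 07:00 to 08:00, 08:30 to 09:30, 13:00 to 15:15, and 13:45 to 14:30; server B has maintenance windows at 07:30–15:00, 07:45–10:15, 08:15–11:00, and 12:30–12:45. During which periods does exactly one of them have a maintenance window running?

Merge the first list: 06:30-10:00, 13:00-15:15.
Merge the second list: 07:30-15:00.
A but not B: 06:30-07:30, 15:00-15:15.
B but not A: 10:00-13:00.
Combining gives A △ B.

06:30-07:30, 10:00-13:00, 15:00-15:15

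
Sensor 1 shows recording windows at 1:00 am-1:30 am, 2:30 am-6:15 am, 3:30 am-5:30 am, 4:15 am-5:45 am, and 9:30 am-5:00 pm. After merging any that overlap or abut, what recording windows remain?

1:00 am-1:30 am, 2:30 am-6:15 am, 9:30 am-5:00 pm

2:30 am-6:15 am is disjoint → start new block.
3:30 am-5:30 am overlaps/touches 2:30 am-6:15 am → extend to 2:30 am-6:15 am.
4:15 am-5:45 am overlaps/touches 2:30 am-6:15 am → extend to 2:30 am-6:15 am.
9:30 am-5:00 pm is disjoint → start new block.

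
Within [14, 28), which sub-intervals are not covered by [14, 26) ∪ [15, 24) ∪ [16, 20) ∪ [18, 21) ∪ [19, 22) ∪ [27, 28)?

The merged coverage is [14, 26), [27, 28).
Complement within [14, 28): [26, 27).

[26, 27)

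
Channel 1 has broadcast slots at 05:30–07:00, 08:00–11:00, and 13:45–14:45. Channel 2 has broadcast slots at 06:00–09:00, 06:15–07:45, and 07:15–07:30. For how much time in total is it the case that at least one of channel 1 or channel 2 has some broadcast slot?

Second set merges to 06:00–09:00.
A ∪ B = 05:30–11:00, 13:45–14:45.
Total: 5 h 30 min + 1 h = 6 h 30 min.

6 h 30 min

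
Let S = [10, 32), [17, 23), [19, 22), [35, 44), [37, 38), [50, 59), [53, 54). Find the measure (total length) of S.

Merged: [10, 32), [35, 44), [50, 59).
Lengths: 22 + 9 + 9 = 40.

40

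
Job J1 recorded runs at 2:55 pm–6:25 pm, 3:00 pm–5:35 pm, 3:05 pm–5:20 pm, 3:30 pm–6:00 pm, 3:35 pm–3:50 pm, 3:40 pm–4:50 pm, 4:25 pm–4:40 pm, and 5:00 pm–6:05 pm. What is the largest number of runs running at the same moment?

Walk the sorted start/end points keeping a running depth.
The depth first hits 6 at 3:40 pm.

6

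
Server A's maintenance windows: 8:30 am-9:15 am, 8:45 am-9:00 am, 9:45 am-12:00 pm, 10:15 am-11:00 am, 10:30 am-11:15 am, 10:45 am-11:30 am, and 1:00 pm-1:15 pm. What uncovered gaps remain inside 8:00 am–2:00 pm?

The merged coverage is 8:30 am-9:15 am, 9:45 am-12:00 pm, 1:00 pm-1:15 pm.
Uncovered inside 8:00 am-2:00 pm: 8:00 am-8:30 am, 9:15 am-9:45 am, 12:00 pm-1:00 pm, 1:15 pm-2:00 pm.

8:00 am-8:30 am, 9:15 am-9:45 am, 12:00 pm-1:00 pm, 1:15 pm-2:00 pm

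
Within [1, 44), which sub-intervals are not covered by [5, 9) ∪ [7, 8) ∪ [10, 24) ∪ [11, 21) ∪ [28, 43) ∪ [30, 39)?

After merging, the occupied span is [5, 9), [10, 24), [28, 43).
Gaps within [1, 44): [1, 5), [9, 10), [24, 28), [43, 44).

[1, 5) ∪ [9, 10) ∪ [24, 28) ∪ [43, 44)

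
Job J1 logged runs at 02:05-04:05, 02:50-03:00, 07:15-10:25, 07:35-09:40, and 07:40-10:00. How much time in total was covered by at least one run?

Merged: 02:05-04:05, 07:15-10:25.
Lengths: 2 h + 3 h 10 min = 5 h 10 min.

5 h 10 min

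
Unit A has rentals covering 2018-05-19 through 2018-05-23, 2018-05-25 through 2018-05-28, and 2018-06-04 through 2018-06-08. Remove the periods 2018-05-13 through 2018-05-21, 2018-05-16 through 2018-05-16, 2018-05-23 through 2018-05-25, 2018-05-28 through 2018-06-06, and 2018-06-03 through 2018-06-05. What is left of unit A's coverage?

2018-05-22 through 2018-05-22, 2018-05-26 through 2018-05-27, 2018-06-07 through 2018-06-08

Merge the second list: 2018-05-13 through 2018-05-21, 2018-05-23 through 2018-05-25, 2018-05-28 through 2018-06-06.
2018-05-19 through 2018-05-23 with B removed leaves 2018-05-22 through 2018-05-22.
2018-05-25 through 2018-05-28 with B removed leaves 2018-05-26 through 2018-05-27.
2018-06-04 through 2018-06-08 with B removed leaves 2018-06-07 through 2018-06-08.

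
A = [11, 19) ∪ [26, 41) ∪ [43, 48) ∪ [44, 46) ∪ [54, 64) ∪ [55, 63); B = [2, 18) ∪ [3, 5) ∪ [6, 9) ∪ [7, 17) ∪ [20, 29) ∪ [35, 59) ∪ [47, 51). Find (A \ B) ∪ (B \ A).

First set merges to [11, 19), [26, 41), [43, 48), [54, 64).
Second set merges to [2, 18), [20, 29), [35, 59).
A \ B = [18, 19), [29, 35), [59, 64).
B \ A = [2, 11), [20, 26), [41, 43), [48, 54).
Union of the two gives the symmetric difference.

[2, 11) ∪ [18, 19) ∪ [20, 26) ∪ [29, 35) ∪ [41, 43) ∪ [48, 54) ∪ [59, 64)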